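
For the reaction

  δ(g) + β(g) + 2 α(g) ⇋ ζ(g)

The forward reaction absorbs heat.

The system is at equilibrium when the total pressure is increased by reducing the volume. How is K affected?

The equilibrium constant depends only on temperature. This perturbation may move the position of equilibrium, but since T is unchanged, K itself is unchanged.

unchanged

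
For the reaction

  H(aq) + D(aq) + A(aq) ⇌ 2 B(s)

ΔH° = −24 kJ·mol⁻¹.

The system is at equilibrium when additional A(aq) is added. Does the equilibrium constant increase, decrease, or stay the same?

The equilibrium constant depends only on temperature. This perturbation may move the position of equilibrium, but since T is unchanged, K itself is unchanged.

unchanged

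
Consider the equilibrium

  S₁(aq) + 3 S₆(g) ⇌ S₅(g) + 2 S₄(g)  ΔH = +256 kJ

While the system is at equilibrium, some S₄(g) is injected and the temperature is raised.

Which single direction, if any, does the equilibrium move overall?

Adding S₄ (g), a product, drives the reaction to the left.
The forward reaction is endothermic. Raising T favours the endothermic direction — shift to the right.
The individual effects push in opposite directions; without quantitative information the net direction cannot be determined.

cannot be determined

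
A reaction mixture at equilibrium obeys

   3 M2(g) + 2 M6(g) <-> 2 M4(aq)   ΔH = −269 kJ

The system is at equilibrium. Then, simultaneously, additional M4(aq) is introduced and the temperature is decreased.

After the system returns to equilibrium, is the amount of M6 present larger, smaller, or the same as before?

cannot be determined

Adding M4 (aq), a product, drives the reaction to the left.
The forward reaction is exothermic. Lowering T favours the exothermic direction — shift to the right.
The two effects oppose each other, so the net shift — and hence the change in M6 — cannot be determined from the given information.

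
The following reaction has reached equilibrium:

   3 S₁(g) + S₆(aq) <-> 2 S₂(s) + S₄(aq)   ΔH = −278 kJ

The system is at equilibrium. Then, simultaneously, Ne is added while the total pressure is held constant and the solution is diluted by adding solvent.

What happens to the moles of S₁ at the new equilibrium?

Adding inert gas at constant total pressure expands the volume and lowers every reacting partial pressure. With Δn_gas = 0 − 3 = -3, Q moves away from K toward the side with fewer gas moles, so the system shifts toward the side with more gas moles — to the left.
Dilution scales every aqueous concentration by the same factor. Δn_aq = 1 − 1 = 0, so Q is unchanged — no shift.
The net shift is to the left. S₁ is a reactant, so its amount increases.

increases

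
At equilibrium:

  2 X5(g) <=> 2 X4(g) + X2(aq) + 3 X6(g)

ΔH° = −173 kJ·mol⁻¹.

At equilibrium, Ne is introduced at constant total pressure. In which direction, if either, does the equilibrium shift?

Adding inert gas at constant total pressure expands the volume and lowers every reacting partial pressure. With Δn_gas = 5 − 2 = +3, Q moves away from K toward the side with fewer gas moles, so the system shifts toward the side with more gas moles — to the right.

right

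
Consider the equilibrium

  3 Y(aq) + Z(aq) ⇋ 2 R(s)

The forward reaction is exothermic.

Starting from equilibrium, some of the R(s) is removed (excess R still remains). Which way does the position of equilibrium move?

no shift

R is a pure solid; its activity is 1 regardless of amount, so Q is unaffected — no shift from this change.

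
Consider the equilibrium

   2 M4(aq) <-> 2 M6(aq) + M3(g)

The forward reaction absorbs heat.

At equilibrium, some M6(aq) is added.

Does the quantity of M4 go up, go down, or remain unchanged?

increases

Adding M6 (aq), a product, drives the reaction to the left.
The net shift is to the left. M4 is a reactant, so its amount increases.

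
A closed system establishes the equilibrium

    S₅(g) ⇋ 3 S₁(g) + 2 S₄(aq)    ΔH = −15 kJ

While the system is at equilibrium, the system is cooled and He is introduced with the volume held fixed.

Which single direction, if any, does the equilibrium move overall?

right

The forward reaction is exothermic. Lowering T favours the exothermic direction — shift to the right.
At constant volume, adding an inert gas leaves every reacting species' partial pressure unchanged, so Q is unchanged — no shift from this change.
Only the nonzero effect(s) matter; the net shift is to the right.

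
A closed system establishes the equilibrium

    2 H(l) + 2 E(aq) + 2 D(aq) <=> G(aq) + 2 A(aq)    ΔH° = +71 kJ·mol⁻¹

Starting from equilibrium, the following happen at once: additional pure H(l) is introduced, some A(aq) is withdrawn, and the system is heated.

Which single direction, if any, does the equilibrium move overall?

H is a pure liquid; its activity is 1 regardless of amount, so Q is unaffected — no shift from this change.
Removing A (aq), a product, drives the reaction to the right.
The forward reaction is endothermic. Raising T favours the endothermic direction — shift to the right.
Only the nonzero effect(s) matter; the net shift is to the right.

right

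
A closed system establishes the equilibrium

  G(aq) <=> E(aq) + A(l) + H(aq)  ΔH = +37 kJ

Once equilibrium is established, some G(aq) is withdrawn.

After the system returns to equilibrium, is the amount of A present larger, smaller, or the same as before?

decreases

Removing G (aq), a reactant, drives the reaction to the left.
The net shift is to the left. A is a product, so its amount decreases.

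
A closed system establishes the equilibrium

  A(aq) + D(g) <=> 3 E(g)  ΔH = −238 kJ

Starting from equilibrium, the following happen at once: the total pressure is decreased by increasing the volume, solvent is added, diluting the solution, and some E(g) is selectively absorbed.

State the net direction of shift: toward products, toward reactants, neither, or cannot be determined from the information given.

Gas moles: reactants 1, products 3 (Δn_gas = +2). Expansion shifts the system toward the side with more moles of gas — to the right.
Dilution lowers every aqueous concentration by the same factor. Δn_aq = 0 − 1 = -1, so the system shifts toward the side with more dissolved moles — to the left.
Removing E (g), a product, drives the reaction to the right.
The individual effects push in opposite directions; without quantitative information the net direction cannot be determined.

cannot be determined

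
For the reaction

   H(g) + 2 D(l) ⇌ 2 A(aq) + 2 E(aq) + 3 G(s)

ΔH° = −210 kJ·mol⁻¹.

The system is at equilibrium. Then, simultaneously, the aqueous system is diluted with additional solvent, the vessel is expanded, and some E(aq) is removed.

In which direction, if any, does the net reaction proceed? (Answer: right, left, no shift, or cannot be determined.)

Dilution lowers every aqueous concentration by the same factor. Δn_aq = 4 − 0 = +4, so the system shifts toward the side with more dissolved moles — to the right.
Gas moles: reactants 1, products 0 (Δn_gas = -1). Expansion shifts the system toward the side with more moles of gas — to the left.
Removing E (aq), a product, drives the reaction to the right.
The individual effects push in opposite directions; without quantitative information the net direction cannot be determined.

cannot be determined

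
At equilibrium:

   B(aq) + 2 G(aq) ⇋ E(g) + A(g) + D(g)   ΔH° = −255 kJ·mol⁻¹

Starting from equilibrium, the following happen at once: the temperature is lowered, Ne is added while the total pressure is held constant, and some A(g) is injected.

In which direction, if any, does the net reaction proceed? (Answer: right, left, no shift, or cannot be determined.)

The forward reaction is exothermic. Lowering T favours the exothermic direction — shift to the right.
Adding inert gas at constant total pressure expands the volume and lowers every reacting partial pressure. With Δn_gas = 3 − 0 = +3, Q moves away from K toward the side with fewer gas moles, so the system shifts toward the side with more gas moles — to the right.
Adding A (g), a product, drives the reaction to the left.
The individual effects push in opposite directions; without quantitative information the net direction cannot be determined.

cannot be determined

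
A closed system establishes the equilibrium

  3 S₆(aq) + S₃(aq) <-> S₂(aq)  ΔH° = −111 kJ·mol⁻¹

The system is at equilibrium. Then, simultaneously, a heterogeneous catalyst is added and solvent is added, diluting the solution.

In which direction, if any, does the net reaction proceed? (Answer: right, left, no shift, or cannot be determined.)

left

A catalyst speeds both forward and reverse rates equally; it changes neither Q nor K — no shift from this change.
Dilution lowers every aqueous concentration by the same factor. Δn_aq = 1 − 4 = -3, so the system shifts toward the side with more dissolved moles — to the left.
Only the nonzero effect(s) matter; the net shift is to the left.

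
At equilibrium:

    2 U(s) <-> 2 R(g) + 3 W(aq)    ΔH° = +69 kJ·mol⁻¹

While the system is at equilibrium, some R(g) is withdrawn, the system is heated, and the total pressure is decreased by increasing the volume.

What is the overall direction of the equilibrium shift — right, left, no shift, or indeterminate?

right

Removing R (g), a product, drives the reaction to the right.
The forward reaction is endothermic. Raising T favours the endothermic direction — shift to the right.
Gas moles: reactants 0, products 2 (Δn_gas = +2). Expansion shifts the system toward the side with more moles of gas — to the right.
All effects act in the same direction — net shift to the right.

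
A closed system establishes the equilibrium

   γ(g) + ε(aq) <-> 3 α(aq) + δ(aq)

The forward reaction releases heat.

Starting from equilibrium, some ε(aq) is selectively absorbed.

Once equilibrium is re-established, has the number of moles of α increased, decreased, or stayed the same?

decreases

Removing ε (aq), a reactant, drives the reaction to the left.
The net shift is to the left. α is a product, so its amount decreases.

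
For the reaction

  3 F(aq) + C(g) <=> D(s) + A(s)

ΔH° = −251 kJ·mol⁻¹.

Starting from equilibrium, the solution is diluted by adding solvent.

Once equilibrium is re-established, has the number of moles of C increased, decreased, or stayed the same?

increases

Dilution lowers every aqueous concentration by the same factor. Δn_aq = 0 − 3 = -3, so the system shifts toward the side with more dissolved moles — to the left.
The net shift is to the left. C is a reactant, so its amount increases.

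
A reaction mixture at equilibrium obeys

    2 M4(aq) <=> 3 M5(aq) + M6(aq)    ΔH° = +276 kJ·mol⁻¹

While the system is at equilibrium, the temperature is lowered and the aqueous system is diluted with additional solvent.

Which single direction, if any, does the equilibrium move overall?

The forward reaction is endothermic. Lowering T favours the exothermic direction — shift to the left.
Dilution lowers every aqueous concentration by the same factor. Δn_aq = 4 − 2 = +2, so the system shifts toward the side with more dissolved moles — to the right.
The individual effects push in opposite directions; without quantitative information the net direction cannot be determined.

cannot be determined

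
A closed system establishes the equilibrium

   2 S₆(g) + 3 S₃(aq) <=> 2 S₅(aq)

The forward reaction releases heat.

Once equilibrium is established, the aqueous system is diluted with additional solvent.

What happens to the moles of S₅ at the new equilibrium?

decreases

Dilution lowers every aqueous concentration by the same factor. Δn_aq = 2 − 3 = -1, so the system shifts toward the side with more dissolved moles — to the left.
The net shift is to the left. S₅ is a product, so its amount decreases.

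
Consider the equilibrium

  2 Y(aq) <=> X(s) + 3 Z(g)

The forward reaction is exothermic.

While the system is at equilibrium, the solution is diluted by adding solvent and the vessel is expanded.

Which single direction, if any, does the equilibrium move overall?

Dilution lowers every aqueous concentration by the same factor. Δn_aq = 0 − 2 = -2, so the system shifts toward the side with more dissolved moles — to the left.
Gas moles: reactants 0, products 3 (Δn_gas = +3). Expansion shifts the system toward the side with more moles of gas — to the right.
The individual effects push in opposite directions; without quantitative information the net direction cannot be determined.

cannot be determined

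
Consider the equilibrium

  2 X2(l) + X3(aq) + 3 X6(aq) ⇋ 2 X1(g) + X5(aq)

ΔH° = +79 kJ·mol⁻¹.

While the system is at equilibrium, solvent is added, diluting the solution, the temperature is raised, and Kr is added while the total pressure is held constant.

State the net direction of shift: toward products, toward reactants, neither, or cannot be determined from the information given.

cannot be determined

Dilution lowers every aqueous concentration by the same factor. Δn_aq = 1 − 4 = -3, so the system shifts toward the side with more dissolved moles — to the left.
The forward reaction is endothermic. Raising T favours the endothermic direction — shift to the right.
Adding inert gas at constant total pressure expands the volume and lowers every reacting partial pressure. With Δn_gas = 2 − 0 = +2, Q moves away from K toward the side with fewer gas moles, so the system shifts toward the side with more gas moles — to the right.
The individual effects push in opposite directions; without quantitative information the net direction cannot be determined.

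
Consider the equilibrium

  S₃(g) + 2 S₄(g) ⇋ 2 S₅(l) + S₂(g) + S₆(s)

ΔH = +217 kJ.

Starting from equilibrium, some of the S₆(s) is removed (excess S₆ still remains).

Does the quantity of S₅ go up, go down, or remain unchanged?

unchanged

S₆ is a pure solid; its activity is 1 regardless of amount, so Q is unaffected — no shift from this change.
No net shift occurs, so the amount of S₅ is unchanged.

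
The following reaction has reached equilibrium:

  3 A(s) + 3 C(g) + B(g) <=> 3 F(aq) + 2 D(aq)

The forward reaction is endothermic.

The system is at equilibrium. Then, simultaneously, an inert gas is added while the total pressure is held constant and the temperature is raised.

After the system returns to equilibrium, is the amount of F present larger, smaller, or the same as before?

cannot be determined

Adding inert gas at constant total pressure expands the volume and lowers every reacting partial pressure. With Δn_gas = 0 − 4 = -4, Q moves away from K toward the side with fewer gas moles, so the system shifts toward the side with more gas moles — to the left.
The forward reaction is endothermic. Raising T favours the endothermic direction — shift to the right.
The two effects oppose each other, so the net shift — and hence the change in F — cannot be determined from the given information.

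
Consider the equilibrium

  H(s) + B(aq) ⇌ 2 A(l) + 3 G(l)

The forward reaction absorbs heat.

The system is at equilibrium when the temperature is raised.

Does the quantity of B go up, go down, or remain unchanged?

decreases

The forward reaction is endothermic. Raising T favours the endothermic direction — shift to the right.
The net shift is to the right. B is a reactant, so its amount decreases.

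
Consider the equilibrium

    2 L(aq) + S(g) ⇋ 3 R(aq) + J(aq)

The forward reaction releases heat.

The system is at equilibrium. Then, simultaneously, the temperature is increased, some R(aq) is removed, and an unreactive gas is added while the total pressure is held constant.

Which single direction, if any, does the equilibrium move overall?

cannot be determined

The forward reaction is exothermic. Raising T favours the endothermic direction — shift to the left.
Removing R (aq), a product, drives the reaction to the right.
Adding inert gas at constant total pressure expands the volume and lowers every reacting partial pressure. With Δn_gas = 0 − 1 = -1, Q moves away from K toward the side with fewer gas moles, so the system shifts toward the side with more gas moles — to the left.
The individual effects push in opposite directions; without quantitative information the net direction cannot be determined.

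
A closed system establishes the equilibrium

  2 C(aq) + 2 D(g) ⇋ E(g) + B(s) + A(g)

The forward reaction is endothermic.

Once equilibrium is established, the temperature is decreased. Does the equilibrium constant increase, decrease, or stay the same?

decreases

K depends on temperature via the van 't Hoff relation. The forward reaction is endothermic, so lowering T decreases K.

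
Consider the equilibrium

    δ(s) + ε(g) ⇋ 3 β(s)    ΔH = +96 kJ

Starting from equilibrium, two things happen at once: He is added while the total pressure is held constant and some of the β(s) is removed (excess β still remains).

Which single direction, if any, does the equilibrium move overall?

Adding inert gas at constant total pressure expands the volume and lowers every reacting partial pressure. With Δn_gas = 0 − 1 = -1, Q moves away from K toward the side with fewer gas moles, so the system shifts toward the side with more gas moles — to the left.
β is a pure solid; its activity is 1 regardless of amount, so Q is unaffected — no shift from this change.
Only the nonzero effect(s) matter; the net shift is to the left.

left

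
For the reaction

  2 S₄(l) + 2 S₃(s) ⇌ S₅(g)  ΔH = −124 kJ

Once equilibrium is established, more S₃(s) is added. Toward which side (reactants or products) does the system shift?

S₃ is a pure solid; its activity is 1 regardless of amount, so Q is unaffected — no shift from this change.

no shift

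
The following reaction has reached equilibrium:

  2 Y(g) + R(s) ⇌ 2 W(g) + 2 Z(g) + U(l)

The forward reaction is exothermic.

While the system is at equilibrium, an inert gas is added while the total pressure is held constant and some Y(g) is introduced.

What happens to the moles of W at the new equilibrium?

increases

Adding inert gas at constant total pressure expands the volume and lowers every reacting partial pressure. With Δn_gas = 4 − 2 = +2, Q moves away from K toward the side with fewer gas moles, so the system shifts toward the side with more gas moles — to the right.
Adding Y (g), a reactant, drives the reaction to the right.
The net shift is to the right. W is a product, so its amount increases.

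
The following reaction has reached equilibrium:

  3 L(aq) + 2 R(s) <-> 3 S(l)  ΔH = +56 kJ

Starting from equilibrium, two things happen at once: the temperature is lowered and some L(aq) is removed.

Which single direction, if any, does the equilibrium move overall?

left

The forward reaction is endothermic. Lowering T favours the exothermic direction — shift to the left.
Removing L (aq), a reactant, drives the reaction to the left.
All effects act in the same direction — net shift to the left.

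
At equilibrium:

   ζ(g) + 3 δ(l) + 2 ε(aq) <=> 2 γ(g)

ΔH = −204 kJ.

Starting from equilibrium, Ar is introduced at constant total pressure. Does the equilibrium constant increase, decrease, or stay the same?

unchanged

The equilibrium constant depends only on temperature. This perturbation may move the position of equilibrium, but since T is unchanged, K itself is unchanged.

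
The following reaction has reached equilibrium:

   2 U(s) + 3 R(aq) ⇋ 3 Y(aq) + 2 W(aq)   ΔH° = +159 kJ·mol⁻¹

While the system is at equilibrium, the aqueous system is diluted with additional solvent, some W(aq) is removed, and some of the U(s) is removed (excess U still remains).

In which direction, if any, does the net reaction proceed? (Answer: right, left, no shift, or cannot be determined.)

Dilution lowers every aqueous concentration by the same factor. Δn_aq = 5 − 3 = +2, so the system shifts toward the side with more dissolved moles — to the right.
Removing W (aq), a product, drives the reaction to the right.
U is a pure solid; its activity is 1 regardless of amount, so Q is unaffected — no shift from this change.
Only the nonzero effect(s) matter; the net shift is to the right.

right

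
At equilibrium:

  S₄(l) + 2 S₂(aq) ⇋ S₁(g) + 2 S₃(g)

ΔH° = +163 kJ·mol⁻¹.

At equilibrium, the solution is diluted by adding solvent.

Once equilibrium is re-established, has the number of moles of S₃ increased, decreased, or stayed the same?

Dilution lowers every aqueous concentration by the same factor. Δn_aq = 0 − 2 = -2, so the system shifts toward the side with more dissolved moles — to the left.
The net shift is to the left. S₃ is a product, so its amount decreases.

decreases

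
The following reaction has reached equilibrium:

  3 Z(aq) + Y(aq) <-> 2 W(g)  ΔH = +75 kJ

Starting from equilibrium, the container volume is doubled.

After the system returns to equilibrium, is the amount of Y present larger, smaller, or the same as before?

decreases

Gas moles: reactants 0, products 2 (Δn_gas = +2). Expansion shifts the system toward the side with more moles of gas — to the right.
The net shift is to the right. Y is a reactant, so its amount decreases.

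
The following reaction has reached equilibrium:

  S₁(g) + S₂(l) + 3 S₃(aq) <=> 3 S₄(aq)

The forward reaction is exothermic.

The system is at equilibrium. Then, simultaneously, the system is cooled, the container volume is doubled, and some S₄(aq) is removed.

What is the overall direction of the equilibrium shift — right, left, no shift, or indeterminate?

The forward reaction is exothermic. Lowering T favours the exothermic direction — shift to the right.
Gas moles: reactants 1, products 0 (Δn_gas = -1). Expansion shifts the system toward the side with more moles of gas — to the left.
Removing S₄ (aq), a product, drives the reaction to the right.
The individual effects push in opposite directions; without quantitative information the net direction cannot be determined.

cannot be determined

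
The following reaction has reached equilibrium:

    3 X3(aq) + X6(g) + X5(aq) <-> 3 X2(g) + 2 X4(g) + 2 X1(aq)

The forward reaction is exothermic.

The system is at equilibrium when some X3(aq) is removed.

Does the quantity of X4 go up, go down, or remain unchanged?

decreases

Removing X3 (aq), a reactant, drives the reaction to the left.
The net shift is to the left. X4 is a product, so its amount decreases.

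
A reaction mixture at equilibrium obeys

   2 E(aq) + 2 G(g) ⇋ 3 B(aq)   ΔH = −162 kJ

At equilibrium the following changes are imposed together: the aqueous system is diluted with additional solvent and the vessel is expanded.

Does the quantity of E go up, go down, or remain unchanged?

Dilution lowers every aqueous concentration by the same factor. Δn_aq = 3 − 2 = +1, so the system shifts toward the side with more dissolved moles — to the right.
Gas moles: reactants 2, products 0 (Δn_gas = -2). Expansion shifts the system toward the side with more moles of gas — to the left.
The two effects oppose each other, so the net shift — and hence the change in E — cannot be determined from the given information.

cannot be determined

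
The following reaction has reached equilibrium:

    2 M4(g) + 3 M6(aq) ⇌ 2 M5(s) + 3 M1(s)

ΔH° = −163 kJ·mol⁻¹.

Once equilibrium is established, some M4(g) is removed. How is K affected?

unchanged

The equilibrium constant depends only on temperature. This perturbation may move the position of equilibrium, but since T is unchanged, K itself is unchanged.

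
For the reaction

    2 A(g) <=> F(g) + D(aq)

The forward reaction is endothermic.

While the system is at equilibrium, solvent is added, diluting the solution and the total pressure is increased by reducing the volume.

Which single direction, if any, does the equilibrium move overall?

Dilution lowers every aqueous concentration by the same factor. Δn_aq = 1 − 0 = +1, so the system shifts toward the side with more dissolved moles — to the right.
Gas moles: reactants 2, products 1 (Δn_gas = -1). Compression shifts the system toward the side with fewer moles of gas — to the right.
All effects act in the same direction — net shift to the right.

right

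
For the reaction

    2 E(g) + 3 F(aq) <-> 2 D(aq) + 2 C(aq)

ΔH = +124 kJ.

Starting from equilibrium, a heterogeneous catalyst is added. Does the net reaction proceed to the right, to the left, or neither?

no shift

A catalyst speeds both forward and reverse rates equally; it changes neither Q nor K — no shift from this change.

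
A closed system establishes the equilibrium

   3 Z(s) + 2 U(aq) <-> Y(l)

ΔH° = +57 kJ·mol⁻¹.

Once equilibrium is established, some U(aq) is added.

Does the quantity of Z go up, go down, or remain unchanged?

Adding U (aq), a reactant, drives the reaction to the right.
The net shift is to the right. Z is a reactant, so its amount decreases.

decreases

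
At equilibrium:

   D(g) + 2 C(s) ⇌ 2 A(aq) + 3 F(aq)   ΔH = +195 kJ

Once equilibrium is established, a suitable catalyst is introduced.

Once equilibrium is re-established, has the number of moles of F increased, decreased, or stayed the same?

A catalyst speeds both forward and reverse rates equally; it changes neither Q nor K — no shift from this change.
No net shift occurs, so the amount of F is unchanged.

unchanged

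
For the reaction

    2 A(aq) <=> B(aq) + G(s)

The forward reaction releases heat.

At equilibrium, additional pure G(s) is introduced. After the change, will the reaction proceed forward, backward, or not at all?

G is a pure solid; its activity is 1 regardless of amount, so Q is unaffected — no shift from this change.

no shift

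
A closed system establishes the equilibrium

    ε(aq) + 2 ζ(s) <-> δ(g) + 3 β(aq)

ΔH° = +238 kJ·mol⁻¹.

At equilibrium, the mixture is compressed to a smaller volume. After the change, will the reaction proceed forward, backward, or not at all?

left

Gas moles: reactants 0, products 1 (Δn_gas = +1). Compression shifts the system toward the side with fewer moles of gas — to the left.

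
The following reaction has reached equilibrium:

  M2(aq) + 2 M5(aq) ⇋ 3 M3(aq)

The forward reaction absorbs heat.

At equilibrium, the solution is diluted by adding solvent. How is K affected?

unchanged

The equilibrium constant depends only on temperature. This perturbation changes neither the position of equilibrium nor K.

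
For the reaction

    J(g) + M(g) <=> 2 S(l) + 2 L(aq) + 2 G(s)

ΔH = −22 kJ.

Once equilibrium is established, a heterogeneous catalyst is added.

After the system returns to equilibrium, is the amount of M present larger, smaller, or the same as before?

A catalyst speeds both forward and reverse rates equally; it changes neither Q nor K — no shift from this change.
No net shift occurs, so the amount of M is unchanged.

unchanged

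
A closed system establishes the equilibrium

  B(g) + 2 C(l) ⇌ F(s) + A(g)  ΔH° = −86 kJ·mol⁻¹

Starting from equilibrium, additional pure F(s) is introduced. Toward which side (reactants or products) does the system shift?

F is a pure solid; its activity is 1 regardless of amount, so Q is unaffected — no shift from this change.

no shift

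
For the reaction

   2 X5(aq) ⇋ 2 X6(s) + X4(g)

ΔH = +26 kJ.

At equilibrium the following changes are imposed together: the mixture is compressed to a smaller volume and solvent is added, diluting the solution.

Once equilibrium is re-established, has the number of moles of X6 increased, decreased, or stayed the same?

Gas moles: reactants 0, products 1 (Δn_gas = +1). Compression shifts the system toward the side with fewer moles of gas — to the left.
Dilution lowers every aqueous concentration by the same factor. Δn_aq = 0 − 2 = -2, so the system shifts toward the side with more dissolved moles — to the left.
The net shift is to the left. X6 is a product, so its amount decreases.

decreases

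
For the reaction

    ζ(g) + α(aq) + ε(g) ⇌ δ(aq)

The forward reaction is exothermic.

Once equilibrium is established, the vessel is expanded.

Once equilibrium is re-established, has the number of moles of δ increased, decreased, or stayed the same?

decreases

Gas moles: reactants 2, products 0 (Δn_gas = -2). Expansion shifts the system toward the side with more moles of gas — to the left.
The net shift is to the left. δ is a product, so its amount decreases.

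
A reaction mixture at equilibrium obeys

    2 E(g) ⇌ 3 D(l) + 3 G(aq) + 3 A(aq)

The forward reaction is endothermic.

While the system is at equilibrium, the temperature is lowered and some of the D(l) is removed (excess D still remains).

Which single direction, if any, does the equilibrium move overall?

left

The forward reaction is endothermic. Lowering T favours the exothermic direction — shift to the left.
D is a pure liquid; its activity is 1 regardless of amount, so Q is unaffected — no shift from this change.
Only the nonzero effect(s) matter; the net shift is to the left.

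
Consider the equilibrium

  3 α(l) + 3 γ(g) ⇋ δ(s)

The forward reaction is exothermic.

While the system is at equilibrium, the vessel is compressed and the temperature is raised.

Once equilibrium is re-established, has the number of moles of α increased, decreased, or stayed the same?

cannot be determined

Gas moles: reactants 3, products 0 (Δn_gas = -3). Compression shifts the system toward the side with fewer moles of gas — to the right.
The forward reaction is exothermic. Raising T favours the endothermic direction — shift to the left.
The two effects oppose each other, so the net shift — and hence the change in α — cannot be determined from the given information.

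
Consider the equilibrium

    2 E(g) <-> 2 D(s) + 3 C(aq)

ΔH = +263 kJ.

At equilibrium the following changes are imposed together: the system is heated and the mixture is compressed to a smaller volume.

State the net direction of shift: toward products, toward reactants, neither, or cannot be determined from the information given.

The forward reaction is endothermic. Raising T favours the endothermic direction — shift to the right.
Gas moles: reactants 2, products 0 (Δn_gas = -2). Compression shifts the system toward the side with fewer moles of gas — to the right.
All effects act in the same direction — net shift to the right.

right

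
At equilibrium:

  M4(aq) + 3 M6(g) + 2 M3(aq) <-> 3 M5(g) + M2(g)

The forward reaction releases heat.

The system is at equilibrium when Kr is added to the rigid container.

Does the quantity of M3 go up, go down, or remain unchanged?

unchanged

At constant volume, adding an inert gas leaves every reacting species' partial pressure unchanged, so Q is unchanged — no shift from this change.
No net shift occurs, so the amount of M3 is unchanged.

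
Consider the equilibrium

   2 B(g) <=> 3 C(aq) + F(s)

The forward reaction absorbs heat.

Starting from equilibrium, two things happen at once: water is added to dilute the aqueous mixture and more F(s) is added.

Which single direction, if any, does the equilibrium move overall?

right

Dilution lowers every aqueous concentration by the same factor. Δn_aq = 3 − 0 = +3, so the system shifts toward the side with more dissolved moles — to the right.
F is a pure solid; its activity is 1 regardless of amount, so Q is unaffected — no shift from this change.
Only the nonzero effect(s) matter; the net shift is to the right.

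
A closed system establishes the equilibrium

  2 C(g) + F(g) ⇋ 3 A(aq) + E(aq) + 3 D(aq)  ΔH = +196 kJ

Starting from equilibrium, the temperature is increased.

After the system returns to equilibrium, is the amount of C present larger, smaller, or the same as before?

The forward reaction is endothermic. Raising T favours the endothermic direction — shift to the right.
The net shift is to the right. C is a reactant, so its amount decreases.

decreases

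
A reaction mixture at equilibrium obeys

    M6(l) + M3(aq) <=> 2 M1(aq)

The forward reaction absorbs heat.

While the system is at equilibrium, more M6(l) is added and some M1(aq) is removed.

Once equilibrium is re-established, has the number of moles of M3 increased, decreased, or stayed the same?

M6 is a pure liquid; its activity is 1 regardless of amount, so Q is unaffected — no shift from this change.
Removing M1 (aq), a product, drives the reaction to the right.
The net shift is to the right. M3 is a reactant, so its amount decreases.

decreases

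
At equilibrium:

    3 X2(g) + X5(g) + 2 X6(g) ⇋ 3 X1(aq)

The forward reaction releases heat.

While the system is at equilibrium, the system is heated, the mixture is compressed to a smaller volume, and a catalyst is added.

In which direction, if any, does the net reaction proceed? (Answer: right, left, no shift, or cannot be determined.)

cannot be determined

The forward reaction is exothermic. Raising T favours the endothermic direction — shift to the left.
Gas moles: reactants 6, products 0 (Δn_gas = -6). Compression shifts the system toward the side with fewer moles of gas — to the right.
A catalyst speeds both forward and reverse rates equally; it changes neither Q nor K — no shift from this change.
The individual effects push in opposite directions; without quantitative information the net direction cannot be determined.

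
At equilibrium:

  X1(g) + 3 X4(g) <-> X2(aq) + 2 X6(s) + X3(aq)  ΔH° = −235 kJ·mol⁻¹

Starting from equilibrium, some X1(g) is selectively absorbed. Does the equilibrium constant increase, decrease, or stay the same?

The equilibrium constant depends only on temperature. This perturbation may move the position of equilibrium, but since T is unchanged, K itself is unchanged.

unchanged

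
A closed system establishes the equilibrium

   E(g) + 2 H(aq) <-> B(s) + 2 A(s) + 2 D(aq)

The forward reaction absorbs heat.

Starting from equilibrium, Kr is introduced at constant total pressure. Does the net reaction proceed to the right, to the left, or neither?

left

Adding inert gas at constant total pressure expands the volume and lowers every reacting partial pressure. With Δn_gas = 0 − 1 = -1, Q moves away from K toward the side with fewer gas moles, so the system shifts toward the side with more gas moles — to the left.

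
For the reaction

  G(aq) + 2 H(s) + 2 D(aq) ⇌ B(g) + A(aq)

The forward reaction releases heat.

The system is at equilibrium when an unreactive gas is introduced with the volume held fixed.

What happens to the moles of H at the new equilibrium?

unchanged

At constant volume, adding an inert gas leaves every reacting species' partial pressure unchanged, so Q is unchanged — no shift from this change.
No net shift occurs, so the amount of H is unchanged.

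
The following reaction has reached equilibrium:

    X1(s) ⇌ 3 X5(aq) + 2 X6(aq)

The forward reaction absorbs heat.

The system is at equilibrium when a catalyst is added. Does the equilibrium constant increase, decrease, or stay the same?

The equilibrium constant depends only on temperature. This perturbation changes neither the position of equilibrium nor K.

unchanged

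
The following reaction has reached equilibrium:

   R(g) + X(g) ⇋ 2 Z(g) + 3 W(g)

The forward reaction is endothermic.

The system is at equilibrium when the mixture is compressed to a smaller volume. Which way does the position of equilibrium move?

left

Gas moles: reactants 2, products 5 (Δn_gas = +3). Compression shifts the system toward the side with fewer moles of gas — to the left.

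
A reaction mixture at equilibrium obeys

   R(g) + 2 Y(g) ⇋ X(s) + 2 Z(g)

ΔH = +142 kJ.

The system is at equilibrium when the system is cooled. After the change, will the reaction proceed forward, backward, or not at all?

The forward reaction is endothermic. Lowering T favours the exothermic direction — shift to the left.

left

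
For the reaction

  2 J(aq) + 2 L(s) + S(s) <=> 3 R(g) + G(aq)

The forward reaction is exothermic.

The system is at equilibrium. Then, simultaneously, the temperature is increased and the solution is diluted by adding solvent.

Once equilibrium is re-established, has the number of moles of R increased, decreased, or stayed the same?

decreases

The forward reaction is exothermic. Raising T favours the endothermic direction — shift to the left.
Dilution lowers every aqueous concentration by the same factor. Δn_aq = 1 − 2 = -1, so the system shifts toward the side with more dissolved moles — to the left.
The net shift is to the left. R is a product, so its amount decreases.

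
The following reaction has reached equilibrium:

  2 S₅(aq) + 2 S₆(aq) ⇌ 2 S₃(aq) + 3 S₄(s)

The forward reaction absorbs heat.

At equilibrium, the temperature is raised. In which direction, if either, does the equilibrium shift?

The forward reaction is endothermic. Raising T favours the endothermic direction — shift to the right.

right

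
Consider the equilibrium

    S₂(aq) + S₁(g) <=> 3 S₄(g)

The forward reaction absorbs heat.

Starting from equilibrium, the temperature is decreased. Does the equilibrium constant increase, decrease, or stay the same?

decreases

K depends on temperature via the van 't Hoff relation. The forward reaction is endothermic, so lowering T decreases K.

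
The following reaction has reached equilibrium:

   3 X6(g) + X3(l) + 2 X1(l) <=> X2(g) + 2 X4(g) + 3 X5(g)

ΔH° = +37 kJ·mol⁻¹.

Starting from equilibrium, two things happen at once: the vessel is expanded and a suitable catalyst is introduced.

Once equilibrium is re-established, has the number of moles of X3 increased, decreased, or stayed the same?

decreases

Gas moles: reactants 3, products 6 (Δn_gas = +3). Expansion shifts the system toward the side with more moles of gas — to the right.
A catalyst speeds both forward and reverse rates equally; it changes neither Q nor K — no shift from this change.
The net shift is to the right. X3 is a reactant, so its amount decreases.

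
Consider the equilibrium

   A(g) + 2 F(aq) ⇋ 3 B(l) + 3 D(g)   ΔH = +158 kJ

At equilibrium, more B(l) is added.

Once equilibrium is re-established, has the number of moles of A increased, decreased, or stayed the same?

B is a pure liquid; its activity is 1 regardless of amount, so Q is unaffected — no shift from this change.
No net shift occurs, so the amount of A is unchanged.

unchanged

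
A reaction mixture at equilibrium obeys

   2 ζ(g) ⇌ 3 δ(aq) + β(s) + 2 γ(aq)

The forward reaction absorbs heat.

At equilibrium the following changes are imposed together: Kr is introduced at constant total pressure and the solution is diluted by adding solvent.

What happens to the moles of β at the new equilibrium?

Adding inert gas at constant total pressure expands the volume and lowers every reacting partial pressure. With Δn_gas = 0 − 2 = -2, Q moves away from K toward the side with fewer gas moles, so the system shifts toward the side with more gas moles — to the left.
Dilution lowers every aqueous concentration by the same factor. Δn_aq = 5 − 0 = +5, so the system shifts toward the side with more dissolved moles — to the right.
The two effects oppose each other, so the net shift — and hence the change in β — cannot be determined from the given information.

cannot be determined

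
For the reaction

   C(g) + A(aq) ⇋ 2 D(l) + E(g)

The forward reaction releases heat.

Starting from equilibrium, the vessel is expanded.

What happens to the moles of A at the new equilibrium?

Gas moles: reactants 1, products 1. Δn_gas = 0, so a volume change leaves Q equal to K — no shift from this change.
No net shift occurs, so the amount of A is unchanged.

unchanged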